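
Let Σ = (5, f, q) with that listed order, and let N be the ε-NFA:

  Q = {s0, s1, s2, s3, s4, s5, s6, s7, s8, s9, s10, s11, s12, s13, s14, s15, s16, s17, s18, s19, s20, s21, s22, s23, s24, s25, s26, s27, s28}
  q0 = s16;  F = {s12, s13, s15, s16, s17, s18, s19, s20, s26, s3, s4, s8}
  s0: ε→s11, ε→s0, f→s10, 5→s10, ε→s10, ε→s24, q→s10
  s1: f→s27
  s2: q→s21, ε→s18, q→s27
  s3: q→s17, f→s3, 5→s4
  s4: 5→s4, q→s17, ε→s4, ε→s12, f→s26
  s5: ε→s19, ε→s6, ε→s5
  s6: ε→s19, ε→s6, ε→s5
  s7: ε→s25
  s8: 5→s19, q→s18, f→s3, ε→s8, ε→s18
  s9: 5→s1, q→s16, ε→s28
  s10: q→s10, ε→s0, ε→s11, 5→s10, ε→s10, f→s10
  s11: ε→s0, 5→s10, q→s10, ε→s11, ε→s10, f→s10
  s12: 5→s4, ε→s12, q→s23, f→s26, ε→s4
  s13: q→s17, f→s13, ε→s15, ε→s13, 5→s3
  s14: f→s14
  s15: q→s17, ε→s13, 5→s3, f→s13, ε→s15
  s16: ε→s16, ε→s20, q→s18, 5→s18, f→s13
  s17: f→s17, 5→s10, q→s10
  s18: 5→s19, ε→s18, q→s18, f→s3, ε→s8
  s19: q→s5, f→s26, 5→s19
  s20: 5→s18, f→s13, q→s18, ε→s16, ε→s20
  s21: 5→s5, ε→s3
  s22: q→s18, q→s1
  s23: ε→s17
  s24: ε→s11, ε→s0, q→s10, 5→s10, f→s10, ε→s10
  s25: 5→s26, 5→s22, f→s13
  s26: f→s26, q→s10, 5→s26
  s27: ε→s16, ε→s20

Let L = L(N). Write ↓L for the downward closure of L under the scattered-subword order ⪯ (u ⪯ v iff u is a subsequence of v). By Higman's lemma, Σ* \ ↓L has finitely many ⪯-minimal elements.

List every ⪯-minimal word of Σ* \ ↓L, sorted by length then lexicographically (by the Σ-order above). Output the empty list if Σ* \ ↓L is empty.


min(Σ*\↓L) = [fq5, fqq, 55fq, q5fq].

|Q|=29, |F|=12, |δ|=102 (42 ε).
min D↑ (9 st, q0=0, F={8}): 0:5→1,f→2,q→1 1:5→3,f→4,q→1 2:5→4,f→2,q→5 3:5→3,f→6,q→3 4:5→7,f→4,q→5 5:5→8,f→5,q→8 6:5→6,f→6,q→8 7:5→7,f→6,q→5 8:5→8,f→8,q→8 [Hopcroft].
'fq5': |S_i|=[19, 12, 6, 4] end={s0,s10,s11,s24} ∉↓L; 3/3 deletions ∈↓L.
'fqq': run [19, 12, 6, 4] end={s0,s10,s11,s24} ∉↓L; 3/3 del acc.
'55fq': N↓-sim [19, 15, 12, 6, 4] end={s0,s10,s11,s24} — reject; 4/4 deletions ∈↓L.
'q5fq': N↓-sim [19, 15, 12, 6, 4] end={s0,s10,s11,s24} — reject; 4/4 deletions ∈↓L.
4 obstructions.


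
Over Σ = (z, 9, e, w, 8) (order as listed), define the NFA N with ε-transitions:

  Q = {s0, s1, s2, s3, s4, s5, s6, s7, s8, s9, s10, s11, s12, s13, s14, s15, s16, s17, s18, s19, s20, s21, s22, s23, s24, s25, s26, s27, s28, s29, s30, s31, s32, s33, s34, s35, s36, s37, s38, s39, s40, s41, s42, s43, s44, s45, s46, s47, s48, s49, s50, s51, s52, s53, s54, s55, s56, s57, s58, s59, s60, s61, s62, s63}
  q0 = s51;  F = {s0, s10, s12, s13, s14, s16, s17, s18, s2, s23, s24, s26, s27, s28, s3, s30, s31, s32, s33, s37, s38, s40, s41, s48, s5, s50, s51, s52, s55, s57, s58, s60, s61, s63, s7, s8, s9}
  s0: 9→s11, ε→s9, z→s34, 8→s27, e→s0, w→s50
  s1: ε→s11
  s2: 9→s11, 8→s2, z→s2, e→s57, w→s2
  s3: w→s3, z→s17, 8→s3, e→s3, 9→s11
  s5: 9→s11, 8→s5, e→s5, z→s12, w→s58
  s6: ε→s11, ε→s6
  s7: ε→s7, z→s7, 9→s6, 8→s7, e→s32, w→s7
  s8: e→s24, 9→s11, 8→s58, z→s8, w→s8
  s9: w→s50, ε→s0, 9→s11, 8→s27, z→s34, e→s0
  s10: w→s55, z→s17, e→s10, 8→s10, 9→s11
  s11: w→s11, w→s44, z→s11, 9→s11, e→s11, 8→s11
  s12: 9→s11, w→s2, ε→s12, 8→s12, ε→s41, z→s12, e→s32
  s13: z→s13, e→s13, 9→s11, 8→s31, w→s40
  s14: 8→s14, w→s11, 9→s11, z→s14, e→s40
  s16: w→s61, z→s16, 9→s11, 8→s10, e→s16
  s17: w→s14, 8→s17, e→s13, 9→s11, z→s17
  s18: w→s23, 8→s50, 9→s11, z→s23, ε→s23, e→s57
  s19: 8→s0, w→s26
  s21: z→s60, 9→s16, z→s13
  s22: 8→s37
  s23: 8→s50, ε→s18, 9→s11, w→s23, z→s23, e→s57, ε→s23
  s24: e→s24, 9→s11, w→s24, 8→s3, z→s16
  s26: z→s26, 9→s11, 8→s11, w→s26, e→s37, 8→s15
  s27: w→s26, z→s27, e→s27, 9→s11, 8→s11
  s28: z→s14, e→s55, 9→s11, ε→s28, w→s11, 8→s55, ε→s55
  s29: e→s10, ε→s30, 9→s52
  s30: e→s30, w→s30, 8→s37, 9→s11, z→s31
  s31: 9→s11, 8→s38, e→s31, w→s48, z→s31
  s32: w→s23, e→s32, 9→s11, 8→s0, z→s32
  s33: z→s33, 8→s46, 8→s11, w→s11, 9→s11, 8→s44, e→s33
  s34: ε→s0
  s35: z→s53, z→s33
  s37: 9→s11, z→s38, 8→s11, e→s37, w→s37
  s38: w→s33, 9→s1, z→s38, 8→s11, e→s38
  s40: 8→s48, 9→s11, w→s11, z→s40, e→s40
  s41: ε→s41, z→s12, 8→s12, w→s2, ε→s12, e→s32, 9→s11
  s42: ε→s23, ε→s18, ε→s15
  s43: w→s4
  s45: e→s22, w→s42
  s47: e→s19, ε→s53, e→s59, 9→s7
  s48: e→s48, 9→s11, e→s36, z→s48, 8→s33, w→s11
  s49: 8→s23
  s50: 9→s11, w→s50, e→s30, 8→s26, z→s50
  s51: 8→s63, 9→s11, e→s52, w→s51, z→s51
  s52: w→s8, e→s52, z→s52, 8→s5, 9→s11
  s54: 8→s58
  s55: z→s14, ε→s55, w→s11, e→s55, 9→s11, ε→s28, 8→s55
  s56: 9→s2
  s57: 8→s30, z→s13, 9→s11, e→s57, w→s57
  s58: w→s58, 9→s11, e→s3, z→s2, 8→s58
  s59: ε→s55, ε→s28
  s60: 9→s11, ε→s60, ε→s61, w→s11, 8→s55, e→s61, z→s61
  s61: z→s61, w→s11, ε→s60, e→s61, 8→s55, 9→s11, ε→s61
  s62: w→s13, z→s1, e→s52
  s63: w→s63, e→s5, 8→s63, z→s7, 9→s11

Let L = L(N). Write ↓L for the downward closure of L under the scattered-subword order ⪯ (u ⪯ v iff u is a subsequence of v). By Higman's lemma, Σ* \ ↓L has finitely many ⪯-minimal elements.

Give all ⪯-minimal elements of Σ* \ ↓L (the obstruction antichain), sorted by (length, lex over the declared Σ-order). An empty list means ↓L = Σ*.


min(Σ*\↓L) = [9, ewezww, 8ze888].

|Q|=64, |F|=37, |δ|=246 (29 ε).
min D↑ (33 st, q0=0, F={1}): 0:z→0,9→1,e→2,w→0,8→3 1:z→1,9→1,e→1,w→1,8→1 2:z→2,9→1,e→2,w→4,8→5 3:z→6,9→1,e→5,w→3,8→3 4:z→4,9→1,e→7,w→4,8→8 5:z→9,9→1,e→5,w→8,8→5 6:z→6,9→1,e→10,w→6,8→6 7:z→11,9→1,e→7,w→7,8→12 8:z→13,9→1,e→12,w→8,8→8 9:z→9,9→1,e→10,w→13,8→9 10:z→10,9→1,e→10,w→14,8→15 11:z→11,9→1,e→11,w→16,8→17 12:z→18,9→1,e→12,w→12,8→12 13:z→13,9→1,e→19,w→13,8→13 14:z→14,9→1,e→19,w→14,8→20 15:z→15,9→1,e→15,w→20,8→21 16:z→16,9→1,e→16,w→1,8→22 17:z→18,9→1,e→17,w→22,8→17 18:z→18,9→1,e→23,w→24,8→18 19:z→23,9→1,e→19,w→19,8→25 20:z→20,9→1,e→25,w→20,8→26 21:z→21,9→1,e→21,w→26,8→1 22:z→24,9→1,e→22,w→1,8→22 23:z→23,9→1,e→23,w→27,8→28 24:z→24,9→1,e→27,w→1,8→24 25:z→28,9→1,e→25,w→25,8→29 26:z→26,9→1,e→29,w→26,8→1 27:z→27,9→1,e→27,w→1,8→30 28:z→28,9→1,e→28,w→30,8→31 29:z→31,9→1,e→29,w→29,8→1 30:z→30,9→1,e→30,w→1,8→32 31:z→31,9→1,e→31,w→32,8→1 32:z→32,9→1,e→32,w→1,8→1.
'9': run [45, 4] end={s1,s11,s44,s6} ∉↓L; 1/1 del acc.
'ewezww': run [45, 41, 32, 24, 19, 12, 2] end={s11,s44} ∉↓L; 6/6 single-dels accept.
'8ze888': run [45, 38, 31, 24, 18, 10, 4] end={s11,s15,s44,s46} rej; 6/6 del acc.
3 obstructions.


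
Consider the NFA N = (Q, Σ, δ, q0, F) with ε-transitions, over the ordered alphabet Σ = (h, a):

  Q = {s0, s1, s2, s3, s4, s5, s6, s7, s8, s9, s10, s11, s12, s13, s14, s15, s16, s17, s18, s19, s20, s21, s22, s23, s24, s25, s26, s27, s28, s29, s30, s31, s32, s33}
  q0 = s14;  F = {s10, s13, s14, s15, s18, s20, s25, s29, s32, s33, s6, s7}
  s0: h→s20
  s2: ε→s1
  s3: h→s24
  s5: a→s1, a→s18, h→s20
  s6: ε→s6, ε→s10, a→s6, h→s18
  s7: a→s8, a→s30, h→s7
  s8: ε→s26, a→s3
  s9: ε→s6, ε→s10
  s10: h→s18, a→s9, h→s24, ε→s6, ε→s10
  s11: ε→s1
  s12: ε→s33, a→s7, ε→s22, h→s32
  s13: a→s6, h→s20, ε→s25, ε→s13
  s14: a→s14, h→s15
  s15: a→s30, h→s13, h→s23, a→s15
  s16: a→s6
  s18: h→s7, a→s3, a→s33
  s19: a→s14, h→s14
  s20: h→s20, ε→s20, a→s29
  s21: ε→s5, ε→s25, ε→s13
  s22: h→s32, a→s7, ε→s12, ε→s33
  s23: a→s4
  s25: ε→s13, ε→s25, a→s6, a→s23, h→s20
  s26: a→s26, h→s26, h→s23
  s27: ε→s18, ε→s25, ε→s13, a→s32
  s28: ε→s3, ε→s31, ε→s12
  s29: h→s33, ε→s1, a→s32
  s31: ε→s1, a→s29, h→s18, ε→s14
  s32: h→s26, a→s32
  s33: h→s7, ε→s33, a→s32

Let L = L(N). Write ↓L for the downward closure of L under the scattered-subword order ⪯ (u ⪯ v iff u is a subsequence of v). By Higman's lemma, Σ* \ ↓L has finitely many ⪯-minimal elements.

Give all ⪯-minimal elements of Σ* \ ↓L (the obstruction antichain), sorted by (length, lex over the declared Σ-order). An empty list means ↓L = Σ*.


min(Σ*\↓L) = [hhhaah, hhahha].

|Q|=34, |F|=12, |δ|=81 (31 ε).
min D↑ (11 st, q0=0, F={10}): 0:h→1,a→0 1:h→2,a→1 2:h→3,a→4 3:h→3,a→5 4:h→6,a→4 5:h→7,a→8 6:h→9,a→7 7:h→9,a→8 8:h→10,a→8 9:h→9,a→10 10:h→10,a→10.
'hhhaah': N↓-sim [21, 20, 19, 14, 12, 8, 4] end={s23,s24,s26,s4} — reject; 6/6 single-dels accept.
'hhahha': |S_i|=[21, 20, 19, 16, 11, 8, 7] end={s23,s24,s26,s3,s30,s4,s8} rej; 6/6 del acc.
2 obstructions.


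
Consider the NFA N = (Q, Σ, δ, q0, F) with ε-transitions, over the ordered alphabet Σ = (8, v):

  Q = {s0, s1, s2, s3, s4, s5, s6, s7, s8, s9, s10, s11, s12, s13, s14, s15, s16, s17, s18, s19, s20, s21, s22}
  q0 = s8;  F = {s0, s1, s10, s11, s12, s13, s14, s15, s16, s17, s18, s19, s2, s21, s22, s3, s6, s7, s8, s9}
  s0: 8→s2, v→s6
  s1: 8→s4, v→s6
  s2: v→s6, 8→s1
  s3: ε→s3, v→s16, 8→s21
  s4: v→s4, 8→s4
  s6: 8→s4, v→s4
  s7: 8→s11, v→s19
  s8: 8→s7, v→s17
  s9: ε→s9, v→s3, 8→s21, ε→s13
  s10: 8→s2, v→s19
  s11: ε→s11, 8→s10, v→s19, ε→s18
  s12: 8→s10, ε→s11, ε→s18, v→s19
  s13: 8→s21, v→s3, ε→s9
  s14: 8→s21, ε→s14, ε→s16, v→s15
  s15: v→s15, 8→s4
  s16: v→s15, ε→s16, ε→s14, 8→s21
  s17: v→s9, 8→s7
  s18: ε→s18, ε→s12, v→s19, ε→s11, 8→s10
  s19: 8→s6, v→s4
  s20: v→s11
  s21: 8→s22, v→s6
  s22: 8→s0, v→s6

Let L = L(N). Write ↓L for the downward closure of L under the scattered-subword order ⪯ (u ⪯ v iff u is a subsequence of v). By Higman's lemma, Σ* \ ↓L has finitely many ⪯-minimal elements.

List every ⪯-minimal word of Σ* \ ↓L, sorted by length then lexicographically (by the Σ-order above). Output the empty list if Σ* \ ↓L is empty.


|Q|=23, |F|=20, |δ|=58 (15 ε).
min D↑ (17 st, q0=0, F={8}): 0:8→1,v→2 1:8→3,v→4 2:8→1,v→5 3:8→6,v→4 4:8→7,v→8 5:8→9,v→10 6:8→11,v→4 7:8→8,v→8 8:8→8,v→8 9:8→12,v→7 10:8→9,v→13 11:8→14,v→7 12:8→15,v→7 13:8→9,v→16 14:8→8,v→7 15:8→11,v→7 16:8→8,v→16 (ε-aug+det+¬).
'8vv': run [21, 13, 3, 1] end={s4} — reject; 3/3 del acc.
'8v88': run [21, 13, 3, 2, 1] end={s4} ∉↓L; 4/4 del acc.
'vv8v8': |S_i|=[21, 20, 14, 7, 2, 1] end={s4} — reject; 5/5 single-dels accept.
'888888': run [21, 13, 11, 7, 4, 3, 1] end={s4} rej; 6/6 deletions ∈↓L.
'8888v8': N↓-sim [21, 13, 11, 7, 4, 2, 1] end={s4} — reject; 6/6 single-dels accept.
'vvvvv8': N↓-sim [21, 20, 14, 11, 10, 3, 1] end={s4} ∉↓L; 6/6 deletions ∈↓L.
6 minimals (antichain).

A = [8vv, 8v88, vv8v8, 888888, 8888v8, vvvvv8].


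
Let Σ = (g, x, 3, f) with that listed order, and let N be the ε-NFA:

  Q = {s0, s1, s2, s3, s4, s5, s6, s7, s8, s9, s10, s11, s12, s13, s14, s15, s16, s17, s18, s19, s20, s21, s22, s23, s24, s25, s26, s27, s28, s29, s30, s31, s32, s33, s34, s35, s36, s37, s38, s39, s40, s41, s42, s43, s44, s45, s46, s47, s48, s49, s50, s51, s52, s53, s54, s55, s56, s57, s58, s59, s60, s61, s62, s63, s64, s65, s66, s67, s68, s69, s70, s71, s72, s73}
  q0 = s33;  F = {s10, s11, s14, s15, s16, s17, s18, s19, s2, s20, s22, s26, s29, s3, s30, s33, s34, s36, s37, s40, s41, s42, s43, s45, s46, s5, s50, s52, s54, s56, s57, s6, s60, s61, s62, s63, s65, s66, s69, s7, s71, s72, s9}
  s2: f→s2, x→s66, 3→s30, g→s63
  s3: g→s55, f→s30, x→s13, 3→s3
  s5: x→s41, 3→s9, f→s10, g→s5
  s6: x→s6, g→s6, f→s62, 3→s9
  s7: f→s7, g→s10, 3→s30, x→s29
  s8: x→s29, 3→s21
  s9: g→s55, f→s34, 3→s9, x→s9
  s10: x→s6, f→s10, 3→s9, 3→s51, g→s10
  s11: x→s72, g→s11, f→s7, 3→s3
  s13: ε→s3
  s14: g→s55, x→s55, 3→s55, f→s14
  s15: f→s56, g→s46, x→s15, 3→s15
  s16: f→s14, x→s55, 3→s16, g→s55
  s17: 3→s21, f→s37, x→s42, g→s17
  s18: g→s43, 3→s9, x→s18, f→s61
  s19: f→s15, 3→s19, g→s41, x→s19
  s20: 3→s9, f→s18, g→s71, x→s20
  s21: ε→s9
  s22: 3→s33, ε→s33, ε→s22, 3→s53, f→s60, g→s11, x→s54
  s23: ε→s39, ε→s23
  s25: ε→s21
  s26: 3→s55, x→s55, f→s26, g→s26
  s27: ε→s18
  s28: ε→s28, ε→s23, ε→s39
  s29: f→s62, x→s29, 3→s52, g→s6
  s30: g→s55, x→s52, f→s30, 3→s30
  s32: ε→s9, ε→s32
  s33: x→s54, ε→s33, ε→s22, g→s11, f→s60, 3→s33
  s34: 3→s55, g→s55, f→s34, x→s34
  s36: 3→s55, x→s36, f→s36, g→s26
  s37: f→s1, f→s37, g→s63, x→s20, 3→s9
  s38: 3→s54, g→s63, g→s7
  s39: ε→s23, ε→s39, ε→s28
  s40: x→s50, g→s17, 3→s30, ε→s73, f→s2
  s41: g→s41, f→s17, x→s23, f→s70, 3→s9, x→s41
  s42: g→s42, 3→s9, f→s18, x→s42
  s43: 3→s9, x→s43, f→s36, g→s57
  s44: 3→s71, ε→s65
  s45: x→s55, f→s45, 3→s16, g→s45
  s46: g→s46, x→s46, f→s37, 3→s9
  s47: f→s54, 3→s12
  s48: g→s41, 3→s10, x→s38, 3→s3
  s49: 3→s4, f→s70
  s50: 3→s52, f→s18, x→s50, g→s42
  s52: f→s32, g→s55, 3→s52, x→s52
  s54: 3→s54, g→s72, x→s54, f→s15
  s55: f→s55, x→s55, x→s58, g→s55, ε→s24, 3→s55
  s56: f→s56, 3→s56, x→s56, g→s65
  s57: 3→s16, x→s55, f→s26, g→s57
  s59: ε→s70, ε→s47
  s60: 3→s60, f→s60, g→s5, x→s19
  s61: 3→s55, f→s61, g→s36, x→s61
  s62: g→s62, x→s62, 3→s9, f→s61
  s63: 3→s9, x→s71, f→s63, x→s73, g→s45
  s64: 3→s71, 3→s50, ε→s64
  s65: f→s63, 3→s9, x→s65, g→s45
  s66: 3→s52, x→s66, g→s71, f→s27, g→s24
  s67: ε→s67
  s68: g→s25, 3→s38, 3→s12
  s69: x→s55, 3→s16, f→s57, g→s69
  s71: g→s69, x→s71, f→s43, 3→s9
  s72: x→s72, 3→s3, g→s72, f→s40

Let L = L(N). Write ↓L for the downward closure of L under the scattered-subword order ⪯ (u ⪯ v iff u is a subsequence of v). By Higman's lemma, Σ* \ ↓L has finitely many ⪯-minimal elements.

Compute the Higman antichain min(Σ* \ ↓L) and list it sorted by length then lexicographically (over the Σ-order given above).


A = [g3g, fg3f3, gfxff3, xffggx].

|Q|=74, |F|=43, |δ|=228 (25 ε).
min D↑ (43 st, q0=0, F={11}): 0:g→1,x→2,3→0,f→3 1:g→1,x→4,3→5,f→6 2:g→4,x→2,3→2,f→7 3:g→8,x→9,3→3,f→3 4:g→4,x→4,3→5,f→10 5:g→11,x→5,3→5,f→12 6:g→13,x→14,3→12,f→6 7:g→15,x→7,3→7,f→16 8:g→8,x→17,3→18,f→13 9:g→17,x→9,3→9,f→7 10:g→19,x→20,3→12,f→21 11:g→11,x→11,3→11,f→11 12:g→11,x→22,3→12,f→12 13:g→13,x→23,3→18,f→13 14:g→23,x→14,3→22,f→24 15:g→15,x→15,3→18,f→25 16:g→26,x→16,3→16,f→16 17:g→17,x→17,3→18,f→19 18:g→11,x→18,3→18,f→27 19:g→19,x→28,3→18,f→25 20:g→28,x→20,3→22,f→29 21:g→30,x→31,3→12,f→21 22:g→11,x→22,3→22,f→18 23:g→23,x→23,3→18,f→24 24:g→24,x→24,3→18,f→32 25:g→30,x→33,3→18,f→25 26:g→34,x→26,3→18,f→30 27:g→11,x→27,3→11,f→27 28:g→28,x→28,3→18,f→29 29:g→35,x→29,3→18,f→32 30:g→34,x→36,3→18,f→30 31:g→36,x→31,3→22,f→29 32:g→37,x→32,3→11,f→32 33:g→36,x→33,3→18,f→29 34:g→34,x→11,3→38,f→34 35:g→39,x→35,3→18,f→37 36:g→40,x→36,3→18,f→35 37:g→41,x→37,3→11,f→37 38:g→11,x→11,3→38,f→42 39:g→39,x→11,3→38,f→41 40:g→40,x→11,3→38,f→39 41:g→41,x→11,3→11,f→41 42:g→11,x→11,3→11,f→42 (ε-aug+det+¬).
'g3g': |S_i|=[58, 50, 14, 3] end={s24,s55,s58} — reject; 3/3 del acc.
'fg3f3': run [58, 50, 36, 9, 5, 3] end={s24,s55,s58} — reject; 5/5 del acc.
'gfxff3': run [58, 50, 39, 26, 16, 8, 3] end={s24,s55,s58} rej; 6/6 del acc.
'xffggx': |S_i|=[58, 49, 38, 29, 17, 9, 3] end={s24,s55,s58} ∉↓L; 6/6 del acc.
4 obstructions.


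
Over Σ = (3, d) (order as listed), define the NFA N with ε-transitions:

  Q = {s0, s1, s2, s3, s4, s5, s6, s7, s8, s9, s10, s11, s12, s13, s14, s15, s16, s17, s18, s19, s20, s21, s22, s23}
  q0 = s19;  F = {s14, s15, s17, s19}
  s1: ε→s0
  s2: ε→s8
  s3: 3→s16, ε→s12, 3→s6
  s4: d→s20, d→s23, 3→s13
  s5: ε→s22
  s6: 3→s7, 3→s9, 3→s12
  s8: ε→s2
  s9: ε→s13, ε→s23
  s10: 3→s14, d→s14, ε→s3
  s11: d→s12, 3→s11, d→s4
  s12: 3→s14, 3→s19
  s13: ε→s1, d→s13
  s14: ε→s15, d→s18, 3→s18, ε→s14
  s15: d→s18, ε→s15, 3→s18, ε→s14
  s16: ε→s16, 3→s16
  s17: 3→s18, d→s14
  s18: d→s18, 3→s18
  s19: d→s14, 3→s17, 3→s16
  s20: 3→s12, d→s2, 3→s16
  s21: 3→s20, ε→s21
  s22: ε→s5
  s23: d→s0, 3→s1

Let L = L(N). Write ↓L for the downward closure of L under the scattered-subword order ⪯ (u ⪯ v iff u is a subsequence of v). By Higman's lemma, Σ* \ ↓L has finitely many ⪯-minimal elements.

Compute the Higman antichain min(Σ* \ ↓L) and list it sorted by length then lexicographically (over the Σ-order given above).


|Q|=24, |F|=4, |δ|=50 (16 ε).
min D↑ (4 st, q0=0, F={3}): 0:3→1,d→2 1:3→3,d→2 2:3→3,d→3 3:3→3,d→3 [Hopcroft].
'33': run [6, 5, 2] end={s16,s18} rej; 2/2 deletions ∈↓L.
'd3': N↓-sim [6, 3, 1] end={s18} rej; 2/2 deletions ∈↓L.
'dd': run [6, 3, 1] end={s18} rej; 2/2 single-dels accept.
3 minimals (antichain).

Antichain: [33, d3, dd].


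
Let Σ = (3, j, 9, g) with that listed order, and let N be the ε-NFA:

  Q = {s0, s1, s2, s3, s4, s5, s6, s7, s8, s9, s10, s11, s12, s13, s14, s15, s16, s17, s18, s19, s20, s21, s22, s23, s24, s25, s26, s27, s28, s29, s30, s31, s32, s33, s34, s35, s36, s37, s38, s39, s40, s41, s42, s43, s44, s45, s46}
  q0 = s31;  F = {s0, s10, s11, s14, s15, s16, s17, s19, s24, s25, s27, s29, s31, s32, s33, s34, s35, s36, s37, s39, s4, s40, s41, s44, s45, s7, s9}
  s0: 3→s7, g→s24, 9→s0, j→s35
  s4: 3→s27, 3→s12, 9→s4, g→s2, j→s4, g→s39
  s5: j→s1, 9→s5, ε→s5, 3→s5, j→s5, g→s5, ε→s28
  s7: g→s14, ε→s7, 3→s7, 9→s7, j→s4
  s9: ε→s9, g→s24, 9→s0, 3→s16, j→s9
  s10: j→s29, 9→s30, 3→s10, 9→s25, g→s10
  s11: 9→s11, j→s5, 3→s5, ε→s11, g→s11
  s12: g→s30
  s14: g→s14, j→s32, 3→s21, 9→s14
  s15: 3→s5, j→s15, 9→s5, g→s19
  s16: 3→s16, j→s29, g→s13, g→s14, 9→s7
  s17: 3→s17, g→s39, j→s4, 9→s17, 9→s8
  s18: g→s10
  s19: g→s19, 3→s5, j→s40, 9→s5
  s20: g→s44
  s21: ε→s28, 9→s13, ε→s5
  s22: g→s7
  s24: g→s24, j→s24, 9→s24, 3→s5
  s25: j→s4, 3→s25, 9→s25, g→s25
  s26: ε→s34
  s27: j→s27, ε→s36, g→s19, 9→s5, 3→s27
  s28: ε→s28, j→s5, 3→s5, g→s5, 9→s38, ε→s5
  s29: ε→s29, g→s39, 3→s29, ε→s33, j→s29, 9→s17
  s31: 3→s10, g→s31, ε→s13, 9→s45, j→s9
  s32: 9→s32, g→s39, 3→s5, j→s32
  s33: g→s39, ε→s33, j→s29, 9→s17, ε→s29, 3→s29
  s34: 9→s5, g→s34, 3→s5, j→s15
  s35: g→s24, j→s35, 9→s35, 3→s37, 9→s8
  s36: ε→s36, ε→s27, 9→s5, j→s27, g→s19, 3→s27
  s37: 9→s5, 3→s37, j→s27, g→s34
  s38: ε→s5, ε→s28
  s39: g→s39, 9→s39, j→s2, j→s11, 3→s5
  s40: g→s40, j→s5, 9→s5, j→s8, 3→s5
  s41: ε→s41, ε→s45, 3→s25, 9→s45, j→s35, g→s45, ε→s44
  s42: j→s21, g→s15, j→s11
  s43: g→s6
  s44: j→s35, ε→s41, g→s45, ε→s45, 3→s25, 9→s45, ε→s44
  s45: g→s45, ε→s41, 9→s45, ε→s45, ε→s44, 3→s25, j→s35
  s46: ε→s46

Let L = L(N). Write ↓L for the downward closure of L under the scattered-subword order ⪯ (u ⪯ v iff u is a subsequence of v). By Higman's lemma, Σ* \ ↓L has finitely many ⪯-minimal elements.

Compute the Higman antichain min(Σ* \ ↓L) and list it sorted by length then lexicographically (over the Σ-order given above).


A = [jg3, 9j39, 3jgjj].

|Q|=47, |F|=27, |δ|=164 (30 ε).
min D↑ (24 st, q0=0, F={15}): 0:3→1,j→2,9→3,g→0 1:3→1,j→4,9→5,g→1 2:3→6,j→2,9→7,g→8 3:3→5,j→9,9→3,g→3 4:3→4,j→4,9→10,g→11 5:3→5,j→12,9→5,g→5 6:3→6,j→4,9→13,g→14 7:3→13,j→9,9→7,g→8 8:3→15,j→8,9→8,g→8 9:3→16,j→9,9→9,g→8 10:3→10,j→12,9→10,g→11 11:3→15,j→17,9→11,g→11 12:3→18,j→12,9→12,g→11 13:3→13,j→12,9→13,g→14 14:3→15,j→19,9→14,g→14 15:3→15,j→15,9→15,g→15 16:3→16,j→18,9→15,g→20 17:3→15,j→15,9→17,g→17 18:3→18,j→18,9→15,g→21 19:3→15,j→19,9→19,g→11 20:3→15,j→22,9→15,g→20 21:3→15,j→23,9→15,g→21 22:3→15,j→22,9→15,g→21 23:3→15,j→15,9→15,g→23 (ε-aug+det+¬).
'jg3': N↓-sim [37, 31, 18, 6] end={s1,s13,s21,s28,s38,s5} ∉↓L; 3/3 single-dels accept.
'9j39': run [37, 31, 21, 14, 4] end={s1,s28,s38,s5} — reject; 4/4 deletions ∈↓L.
'3jgjj': N↓-sim [37, 29, 20, 11, 8, 5] end={s1,s28,s38,s5,s8} rej; 5/5 deletions ∈↓L.
3 words, ⪯-incomp.


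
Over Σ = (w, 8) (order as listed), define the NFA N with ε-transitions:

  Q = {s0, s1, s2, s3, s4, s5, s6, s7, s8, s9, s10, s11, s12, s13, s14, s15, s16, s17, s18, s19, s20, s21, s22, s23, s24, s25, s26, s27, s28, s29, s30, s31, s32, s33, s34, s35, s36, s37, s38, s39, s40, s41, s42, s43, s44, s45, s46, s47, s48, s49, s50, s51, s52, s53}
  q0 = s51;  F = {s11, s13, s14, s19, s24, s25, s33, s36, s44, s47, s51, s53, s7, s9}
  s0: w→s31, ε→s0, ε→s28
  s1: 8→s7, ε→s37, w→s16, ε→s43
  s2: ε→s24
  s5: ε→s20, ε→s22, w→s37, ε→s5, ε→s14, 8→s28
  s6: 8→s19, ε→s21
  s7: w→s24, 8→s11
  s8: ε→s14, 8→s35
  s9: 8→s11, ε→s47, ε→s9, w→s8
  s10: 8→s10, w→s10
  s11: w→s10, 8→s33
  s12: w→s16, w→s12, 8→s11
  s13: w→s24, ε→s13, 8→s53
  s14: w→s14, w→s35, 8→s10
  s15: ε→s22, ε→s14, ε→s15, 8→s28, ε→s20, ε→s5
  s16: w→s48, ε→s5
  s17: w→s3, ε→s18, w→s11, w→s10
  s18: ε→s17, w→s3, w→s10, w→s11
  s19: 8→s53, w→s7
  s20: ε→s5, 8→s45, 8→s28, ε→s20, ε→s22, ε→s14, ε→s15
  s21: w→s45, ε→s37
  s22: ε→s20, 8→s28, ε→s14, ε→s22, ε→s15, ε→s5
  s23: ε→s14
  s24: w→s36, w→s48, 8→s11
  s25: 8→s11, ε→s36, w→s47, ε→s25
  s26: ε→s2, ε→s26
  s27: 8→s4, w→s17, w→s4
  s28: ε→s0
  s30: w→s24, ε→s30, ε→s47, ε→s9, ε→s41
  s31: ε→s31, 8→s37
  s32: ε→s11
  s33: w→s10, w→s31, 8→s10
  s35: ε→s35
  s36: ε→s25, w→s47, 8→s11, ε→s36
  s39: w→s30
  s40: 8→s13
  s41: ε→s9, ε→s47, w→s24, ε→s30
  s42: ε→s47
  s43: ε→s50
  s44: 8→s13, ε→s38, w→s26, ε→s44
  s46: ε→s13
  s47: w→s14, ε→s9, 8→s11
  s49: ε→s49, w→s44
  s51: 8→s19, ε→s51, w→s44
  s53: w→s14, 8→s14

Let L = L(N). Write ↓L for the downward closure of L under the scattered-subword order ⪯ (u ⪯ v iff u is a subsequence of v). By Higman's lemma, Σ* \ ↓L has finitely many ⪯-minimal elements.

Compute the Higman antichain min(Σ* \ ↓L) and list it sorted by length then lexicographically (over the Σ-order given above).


|Q|=54, |F|=14, |δ|=123 (59 ε).
min D↑ (13 st, q0=0, F={11}): 0:w→1,8→2 1:w→3,8→4 2:w→5,8→6 3:w→7,8→8 4:w→3,8→6 5:w→3,8→8 6:w→9,8→9 7:w→10,8→8 8:w→11,8→12 9:w→9,8→11 10:w→9,8→8 11:w→11,8→11 12:w→11,8→11 [Hopcroft].
'ww8w': |S_i|=[23, 21, 16, 6, 3] end={s10,s31,s37} — reject; 4/4 deletions ∈↓L.
'8w8w': run [23, 18, 15, 6, 3] end={s10,s31,s37} ∉↓L; 4/4 single-dels accept.
'88w8': run [23, 18, 8, 5, 2] end={s10,s37} rej; 4/4 single-dels accept.
'8888': N↓-sim [23, 18, 8, 6, 2] end={s10,s37} ∉↓L; 4/4 deletions ∈↓L.
'ww888': |S_i|=[23, 21, 16, 6, 4, 2] end={s10,s37} ∉↓L; 5/5 single-dels accept.
'wwwww8': |S_i|=[23, 21, 16, 13, 10, 6, 3] end={s10,s35,s37} — reject; 6/6 deletions ∈↓L.
6 obstructions.

min(Σ*\↓L) = [ww8w, 8w8w, 88w8, 8888, ww888, wwwww8].


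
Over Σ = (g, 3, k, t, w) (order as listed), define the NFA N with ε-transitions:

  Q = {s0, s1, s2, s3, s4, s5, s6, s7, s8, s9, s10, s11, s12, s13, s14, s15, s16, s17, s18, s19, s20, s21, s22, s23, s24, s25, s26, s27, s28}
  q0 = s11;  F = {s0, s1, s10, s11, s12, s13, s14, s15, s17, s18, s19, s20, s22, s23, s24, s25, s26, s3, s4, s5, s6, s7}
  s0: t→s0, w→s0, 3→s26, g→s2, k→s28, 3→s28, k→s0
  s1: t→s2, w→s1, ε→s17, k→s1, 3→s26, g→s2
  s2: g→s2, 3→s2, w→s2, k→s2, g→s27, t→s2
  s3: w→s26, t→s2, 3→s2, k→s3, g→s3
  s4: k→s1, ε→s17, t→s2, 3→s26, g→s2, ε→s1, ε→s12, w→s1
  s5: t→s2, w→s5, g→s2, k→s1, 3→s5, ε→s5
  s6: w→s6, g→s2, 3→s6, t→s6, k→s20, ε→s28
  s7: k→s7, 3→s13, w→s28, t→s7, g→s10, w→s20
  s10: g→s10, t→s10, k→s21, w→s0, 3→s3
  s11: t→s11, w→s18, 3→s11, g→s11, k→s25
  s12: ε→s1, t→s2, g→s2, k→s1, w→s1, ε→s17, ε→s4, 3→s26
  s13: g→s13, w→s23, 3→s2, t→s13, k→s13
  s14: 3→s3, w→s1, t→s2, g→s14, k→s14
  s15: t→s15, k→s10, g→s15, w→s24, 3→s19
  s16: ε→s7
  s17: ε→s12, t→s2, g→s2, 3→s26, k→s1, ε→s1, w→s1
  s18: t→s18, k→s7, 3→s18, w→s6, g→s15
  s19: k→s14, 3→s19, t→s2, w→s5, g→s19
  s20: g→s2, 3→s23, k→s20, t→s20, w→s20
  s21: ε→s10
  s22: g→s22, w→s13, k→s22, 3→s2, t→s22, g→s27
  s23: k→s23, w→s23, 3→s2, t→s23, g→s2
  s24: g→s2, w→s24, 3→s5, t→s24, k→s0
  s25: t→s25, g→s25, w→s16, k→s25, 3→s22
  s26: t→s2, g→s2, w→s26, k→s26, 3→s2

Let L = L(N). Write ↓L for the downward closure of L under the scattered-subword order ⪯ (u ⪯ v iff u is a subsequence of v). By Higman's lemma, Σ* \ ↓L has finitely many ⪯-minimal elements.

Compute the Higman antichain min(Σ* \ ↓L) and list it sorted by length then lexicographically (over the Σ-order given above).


|Q|=29, |F|=22, |δ|=133 (13 ε).
min D↑ (20 st, q0=0, F={7}): 0:g→0,3→0,k→1,t→0,w→2 1:g→1,3→3,k→1,t→1,w→4 2:g→5,3→2,k→4,t→2,w→6 3:g→3,3→7,k→3,t→3,w→8 4:g→9,3→8,k→4,t→4,w→10 5:g→5,3→11,k→9,t→5,w→12 6:g→7,3→6,k→10,t→6,w→6 7:g→7,3→7,k→7,t→7,w→7 8:g→8,3→7,k→8,t→8,w→13 9:g→9,3→14,k→9,t→9,w→15 10:g→7,3→13,k→10,t→10,w→10 11:g→11,3→11,k→16,t→7,w→17 12:g→7,3→17,k→15,t→12,w→12 13:g→7,3→7,k→13,t→13,w→13 14:g→14,3→7,k→14,t→7,w→18 15:g→7,3→18,k→15,t→15,w→15 16:g→16,3→14,k→16,t→7,w→19 17:g→7,3→17,k→19,t→7,w→17 18:g→7,3→7,k→18,t→7,w→18 19:g→7,3→18,k→19,t→7,w→19 [Hopcroft].
'k33': |S_i|=[27, 20, 8, 2] end={s2,s27} ∉↓L; 3/3 del acc.
'wwg': |S_i|=[27, 24, 14, 2] end={s2,s27} ∉↓L; 3/3 del acc.
'wg3t': N↓-sim [27, 24, 19, 12, 2] end={s2,s27} rej; 4/4 single-dels accept.
3 words, ⪯-incomp.

A = [k33, wwg, wg3t].


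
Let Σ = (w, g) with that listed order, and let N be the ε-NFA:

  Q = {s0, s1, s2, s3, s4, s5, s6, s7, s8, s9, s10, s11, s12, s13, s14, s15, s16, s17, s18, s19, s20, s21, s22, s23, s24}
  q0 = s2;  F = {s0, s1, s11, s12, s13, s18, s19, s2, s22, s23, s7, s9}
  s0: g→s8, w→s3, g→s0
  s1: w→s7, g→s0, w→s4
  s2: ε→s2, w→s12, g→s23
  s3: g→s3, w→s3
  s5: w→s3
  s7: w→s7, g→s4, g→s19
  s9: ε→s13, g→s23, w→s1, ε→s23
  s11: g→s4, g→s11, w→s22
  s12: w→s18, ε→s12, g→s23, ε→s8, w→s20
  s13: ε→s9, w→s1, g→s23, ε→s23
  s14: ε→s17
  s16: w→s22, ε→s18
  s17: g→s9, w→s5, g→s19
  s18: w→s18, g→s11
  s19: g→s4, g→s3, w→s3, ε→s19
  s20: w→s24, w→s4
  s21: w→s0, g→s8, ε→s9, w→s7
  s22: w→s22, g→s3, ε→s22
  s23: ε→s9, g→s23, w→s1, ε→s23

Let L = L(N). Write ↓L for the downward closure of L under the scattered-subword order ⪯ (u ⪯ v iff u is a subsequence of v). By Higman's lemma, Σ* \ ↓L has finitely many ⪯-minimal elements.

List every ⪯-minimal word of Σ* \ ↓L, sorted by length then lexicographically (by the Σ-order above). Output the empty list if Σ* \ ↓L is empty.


|Q|=25, |F|=12, |δ|=56 (14 ε).
min D↑ (11 st, q0=0, F={10}): 0:w→1,g→2 1:w→3,g→2 2:w→4,g→2 3:w→3,g→5 4:w→6,g→7 5:w→8,g→5 6:w→6,g→9 7:w→10,g→7 8:w→8,g→10 9:w→10,g→10 10:w→10,g→10 [Hopcroft].
'gwgw': N↓-sim [17, 12, 8, 5, 1] end={s3} rej; 4/4 deletions ∈↓L.
'wwgwg': run [17, 16, 12, 7, 2, 1] end={s3} ∉↓L; 5/5 del acc.
'gwwgg': run [17, 12, 8, 5, 3, 2] end={s3,s4} — reject; 5/5 single-dels accept.
3 words, ⪯-incomp.

A = [gwgw, wwgwg, gwwgg].


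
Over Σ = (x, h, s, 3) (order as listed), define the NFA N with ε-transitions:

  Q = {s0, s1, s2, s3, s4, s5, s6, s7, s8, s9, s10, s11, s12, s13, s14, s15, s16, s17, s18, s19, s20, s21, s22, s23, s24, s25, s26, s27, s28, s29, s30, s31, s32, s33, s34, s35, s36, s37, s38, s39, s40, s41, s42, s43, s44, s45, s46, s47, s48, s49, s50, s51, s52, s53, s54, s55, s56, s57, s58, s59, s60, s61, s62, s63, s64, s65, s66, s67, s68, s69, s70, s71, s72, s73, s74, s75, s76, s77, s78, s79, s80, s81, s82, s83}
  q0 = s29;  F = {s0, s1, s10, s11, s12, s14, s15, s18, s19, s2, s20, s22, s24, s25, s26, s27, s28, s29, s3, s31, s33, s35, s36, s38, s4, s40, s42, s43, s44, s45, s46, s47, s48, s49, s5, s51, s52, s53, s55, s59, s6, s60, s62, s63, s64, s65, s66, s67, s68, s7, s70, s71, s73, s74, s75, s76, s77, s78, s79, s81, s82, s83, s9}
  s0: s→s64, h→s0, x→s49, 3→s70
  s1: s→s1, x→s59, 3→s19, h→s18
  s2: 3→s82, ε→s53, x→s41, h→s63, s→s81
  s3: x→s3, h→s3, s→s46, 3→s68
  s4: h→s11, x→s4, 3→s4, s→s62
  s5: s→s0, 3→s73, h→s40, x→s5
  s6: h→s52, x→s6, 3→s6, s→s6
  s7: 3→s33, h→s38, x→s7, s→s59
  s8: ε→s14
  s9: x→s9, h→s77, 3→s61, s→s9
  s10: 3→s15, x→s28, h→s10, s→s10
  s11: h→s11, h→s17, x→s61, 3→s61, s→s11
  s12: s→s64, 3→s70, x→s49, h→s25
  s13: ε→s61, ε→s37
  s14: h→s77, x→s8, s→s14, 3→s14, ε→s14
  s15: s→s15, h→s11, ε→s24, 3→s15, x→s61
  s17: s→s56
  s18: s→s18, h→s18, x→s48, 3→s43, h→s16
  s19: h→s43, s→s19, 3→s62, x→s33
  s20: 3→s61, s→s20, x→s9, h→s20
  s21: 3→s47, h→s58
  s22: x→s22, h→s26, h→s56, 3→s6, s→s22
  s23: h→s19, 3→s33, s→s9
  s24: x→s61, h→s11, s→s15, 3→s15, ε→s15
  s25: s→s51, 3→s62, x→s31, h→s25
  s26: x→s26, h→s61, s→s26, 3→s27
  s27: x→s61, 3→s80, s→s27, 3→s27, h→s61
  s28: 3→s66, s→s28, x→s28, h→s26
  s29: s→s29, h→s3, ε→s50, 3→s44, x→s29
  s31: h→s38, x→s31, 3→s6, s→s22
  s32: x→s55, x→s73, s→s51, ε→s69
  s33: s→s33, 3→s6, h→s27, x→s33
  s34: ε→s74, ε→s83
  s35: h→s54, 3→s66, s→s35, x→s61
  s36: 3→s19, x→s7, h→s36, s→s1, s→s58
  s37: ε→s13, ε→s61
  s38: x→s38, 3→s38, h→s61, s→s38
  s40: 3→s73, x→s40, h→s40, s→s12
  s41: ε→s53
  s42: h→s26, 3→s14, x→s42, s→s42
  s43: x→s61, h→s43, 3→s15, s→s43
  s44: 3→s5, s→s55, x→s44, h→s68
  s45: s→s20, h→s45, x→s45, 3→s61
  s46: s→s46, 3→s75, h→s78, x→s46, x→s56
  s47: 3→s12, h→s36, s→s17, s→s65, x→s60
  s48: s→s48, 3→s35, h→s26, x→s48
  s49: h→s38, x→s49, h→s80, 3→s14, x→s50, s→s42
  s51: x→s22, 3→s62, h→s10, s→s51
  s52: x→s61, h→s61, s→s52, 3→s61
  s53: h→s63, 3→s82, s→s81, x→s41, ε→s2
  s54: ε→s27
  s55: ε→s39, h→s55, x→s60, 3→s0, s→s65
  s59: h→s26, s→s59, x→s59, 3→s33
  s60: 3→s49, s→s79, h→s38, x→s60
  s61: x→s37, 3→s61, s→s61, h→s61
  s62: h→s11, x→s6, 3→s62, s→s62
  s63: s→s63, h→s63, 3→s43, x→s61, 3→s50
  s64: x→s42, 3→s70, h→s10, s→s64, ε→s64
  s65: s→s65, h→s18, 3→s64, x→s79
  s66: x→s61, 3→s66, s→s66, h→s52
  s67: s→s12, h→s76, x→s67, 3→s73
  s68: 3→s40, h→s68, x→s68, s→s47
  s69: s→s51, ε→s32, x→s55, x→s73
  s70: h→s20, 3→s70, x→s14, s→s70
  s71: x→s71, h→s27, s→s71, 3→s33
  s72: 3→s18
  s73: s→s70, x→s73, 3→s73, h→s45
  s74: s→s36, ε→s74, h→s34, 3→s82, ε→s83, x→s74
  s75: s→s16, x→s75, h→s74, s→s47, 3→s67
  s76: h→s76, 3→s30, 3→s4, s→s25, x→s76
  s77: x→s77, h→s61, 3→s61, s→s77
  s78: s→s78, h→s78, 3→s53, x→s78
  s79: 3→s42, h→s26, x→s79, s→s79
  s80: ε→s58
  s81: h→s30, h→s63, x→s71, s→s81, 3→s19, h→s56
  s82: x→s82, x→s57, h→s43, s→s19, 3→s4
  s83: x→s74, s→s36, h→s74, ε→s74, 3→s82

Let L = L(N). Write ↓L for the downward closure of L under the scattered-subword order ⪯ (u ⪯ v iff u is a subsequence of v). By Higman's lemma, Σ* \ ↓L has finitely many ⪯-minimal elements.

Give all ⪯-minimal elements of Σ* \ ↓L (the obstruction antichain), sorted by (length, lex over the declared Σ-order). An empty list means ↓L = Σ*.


A = [3sxhh, 333h3, hsh3hx, 3ssh3x].

|Q|=84, |F|=63, |δ|=307 (23 ε).
min D↑ (61 st, q0=0, F={35}): 0:x→0,h→1,s→0,3→2 1:x→1,h→1,s→3,3→4 2:x→2,h→4,s→5,3→6 3:x→3,h→7,s→3,3→8 4:x→4,h→4,s→9,3→10 5:x→11,h→5,s→12,3→13 6:x→6,h→10,s→13,3→14 7:x→7,h→7,s→7,3→15 8:x→8,h→16,s→9,3→17 9:x→11,h→18,s→12,3→19 10:x→10,h→10,s→19,3→14 11:x→11,h→20,s→21,3→22 12:x→21,h→23,s→12,3→24 13:x→22,h→13,s→24,3→25 14:x→14,h→26,s→25,3→14 15:x→15,h→27,s→28,3→29 16:x→16,h→16,s→18,3→29 17:x→17,h→30,s→19,3→14 18:x→31,h→18,s→32,3→33 19:x→22,h→34,s→24,3→25 20:x→20,h→35,s→20,3→20 21:x→21,h→36,s→21,3→37 22:x→22,h→20,s→37,3→38 23:x→39,h→23,s→23,3→40 24:x→37,h→41,s→24,3→25 25:x→38,h→42,s→25,3→25 26:x→26,h→26,s→42,3→35 27:x→35,h→27,s→27,3→40 28:x→43,h→27,s→28,3→33 29:x→29,h→40,s→33,3→44 30:x→30,h→30,s→34,3→44 31:x→31,h→20,s→45,3→46 32:x→45,h→23,s→32,3→33 33:x→46,h→40,s→33,3→47 34:x→48,h→34,s→49,3→47 35:x→35,h→35,s→35,3→35 36:x→36,h→35,s→36,3→50 37:x→37,h→36,s→37,3→38 38:x→38,h→51,s→38,3→38 39:x→39,h→36,s→39,3→52 40:x→35,h→40,s→40,3→53 41:x→54,h→41,s→41,3→53 42:x→55,h→42,s→42,3→35 43:x→43,h→50,s→43,3→46 44:x→44,h→56,s→47,3→44 45:x→45,h→36,s→45,3→46 46:x→46,h→50,s→46,3→57 47:x→57,h→56,s→47,3→47 48:x→48,h→20,s→58,3→57 49:x→58,h→41,s→49,3→47 50:x→35,h→35,s→50,3→50 51:x→51,h→35,s→51,3→35 52:x→35,h→50,s→52,3→59 53:x→35,h→56,s→53,3→53 54:x→54,h→36,s→54,3→59 55:x→55,h→51,s→55,3→35 56:x→35,h→56,s→56,3→35 57:x→57,h→60,s→57,3→57 58:x→58,h→36,s→58,3→57 59:x→35,h→60,s→59,3→59 60:x→35,h→35,s→60,3→35 (ε-aug+det+¬).
'3sxhh': N↓-sim [79, 75, 57, 31, 12, 3] end={s13,s37,s61} — reject; 5/5 deletions ∈↓L.
'333h3': run [79, 75, 50, 26, 11, 3] end={s13,s37,s61} ∉↓L; 5/5 del acc.
'hsh3hx': |S_i|=[79, 76, 70, 55, 32, 17, 3] end={s13,s37,s61} rej; 6/6 del acc.
'3ssh3x': |S_i|=[79, 75, 57, 46, 28, 17, 3] end={s13,s37,s61} — reject; 6/6 single-dels accept.
4 words, ⪯-incomp.


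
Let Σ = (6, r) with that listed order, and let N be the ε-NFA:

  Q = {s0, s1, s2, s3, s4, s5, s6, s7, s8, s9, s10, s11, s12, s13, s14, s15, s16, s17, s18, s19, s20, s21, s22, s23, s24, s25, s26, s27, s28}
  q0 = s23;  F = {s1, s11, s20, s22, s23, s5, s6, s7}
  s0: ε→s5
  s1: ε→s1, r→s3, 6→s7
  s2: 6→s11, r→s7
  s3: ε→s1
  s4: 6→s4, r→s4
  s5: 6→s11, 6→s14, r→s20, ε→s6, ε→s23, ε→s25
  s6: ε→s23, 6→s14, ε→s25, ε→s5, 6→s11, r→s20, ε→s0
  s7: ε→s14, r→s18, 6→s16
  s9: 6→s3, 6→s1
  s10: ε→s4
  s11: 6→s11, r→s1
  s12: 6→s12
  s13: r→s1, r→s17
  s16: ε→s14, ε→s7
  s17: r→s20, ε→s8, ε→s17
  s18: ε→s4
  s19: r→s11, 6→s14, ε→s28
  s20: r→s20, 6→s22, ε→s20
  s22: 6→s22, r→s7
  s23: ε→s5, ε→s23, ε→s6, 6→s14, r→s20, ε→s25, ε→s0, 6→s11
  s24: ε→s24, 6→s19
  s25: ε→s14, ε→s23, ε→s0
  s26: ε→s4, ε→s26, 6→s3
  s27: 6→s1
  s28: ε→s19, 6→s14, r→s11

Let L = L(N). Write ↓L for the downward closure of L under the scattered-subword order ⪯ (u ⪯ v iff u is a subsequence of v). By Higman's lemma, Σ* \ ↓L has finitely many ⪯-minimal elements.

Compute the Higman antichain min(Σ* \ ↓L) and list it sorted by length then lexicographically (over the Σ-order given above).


|Q|=29, |F|=8, |δ|=67 (31 ε).
min D↑ (7 st, q0=0, F={6}): 0:6→1,r→2 1:6→1,r→3 2:6→4,r→2 3:6→5,r→3 4:6→4,r→5 5:6→5,r→6 6:6→6,r→6 [Hopcroft].
'6r6r': run [15, 9, 7, 5, 2] end={s18,s4} rej; 4/4 del acc.
'r6rr': N↓-sim [15, 9, 6, 5, 2] end={s18,s4} ∉↓L; 4/4 single-dels accept.
2 obstructions.

A = [6r6r, r6rr].


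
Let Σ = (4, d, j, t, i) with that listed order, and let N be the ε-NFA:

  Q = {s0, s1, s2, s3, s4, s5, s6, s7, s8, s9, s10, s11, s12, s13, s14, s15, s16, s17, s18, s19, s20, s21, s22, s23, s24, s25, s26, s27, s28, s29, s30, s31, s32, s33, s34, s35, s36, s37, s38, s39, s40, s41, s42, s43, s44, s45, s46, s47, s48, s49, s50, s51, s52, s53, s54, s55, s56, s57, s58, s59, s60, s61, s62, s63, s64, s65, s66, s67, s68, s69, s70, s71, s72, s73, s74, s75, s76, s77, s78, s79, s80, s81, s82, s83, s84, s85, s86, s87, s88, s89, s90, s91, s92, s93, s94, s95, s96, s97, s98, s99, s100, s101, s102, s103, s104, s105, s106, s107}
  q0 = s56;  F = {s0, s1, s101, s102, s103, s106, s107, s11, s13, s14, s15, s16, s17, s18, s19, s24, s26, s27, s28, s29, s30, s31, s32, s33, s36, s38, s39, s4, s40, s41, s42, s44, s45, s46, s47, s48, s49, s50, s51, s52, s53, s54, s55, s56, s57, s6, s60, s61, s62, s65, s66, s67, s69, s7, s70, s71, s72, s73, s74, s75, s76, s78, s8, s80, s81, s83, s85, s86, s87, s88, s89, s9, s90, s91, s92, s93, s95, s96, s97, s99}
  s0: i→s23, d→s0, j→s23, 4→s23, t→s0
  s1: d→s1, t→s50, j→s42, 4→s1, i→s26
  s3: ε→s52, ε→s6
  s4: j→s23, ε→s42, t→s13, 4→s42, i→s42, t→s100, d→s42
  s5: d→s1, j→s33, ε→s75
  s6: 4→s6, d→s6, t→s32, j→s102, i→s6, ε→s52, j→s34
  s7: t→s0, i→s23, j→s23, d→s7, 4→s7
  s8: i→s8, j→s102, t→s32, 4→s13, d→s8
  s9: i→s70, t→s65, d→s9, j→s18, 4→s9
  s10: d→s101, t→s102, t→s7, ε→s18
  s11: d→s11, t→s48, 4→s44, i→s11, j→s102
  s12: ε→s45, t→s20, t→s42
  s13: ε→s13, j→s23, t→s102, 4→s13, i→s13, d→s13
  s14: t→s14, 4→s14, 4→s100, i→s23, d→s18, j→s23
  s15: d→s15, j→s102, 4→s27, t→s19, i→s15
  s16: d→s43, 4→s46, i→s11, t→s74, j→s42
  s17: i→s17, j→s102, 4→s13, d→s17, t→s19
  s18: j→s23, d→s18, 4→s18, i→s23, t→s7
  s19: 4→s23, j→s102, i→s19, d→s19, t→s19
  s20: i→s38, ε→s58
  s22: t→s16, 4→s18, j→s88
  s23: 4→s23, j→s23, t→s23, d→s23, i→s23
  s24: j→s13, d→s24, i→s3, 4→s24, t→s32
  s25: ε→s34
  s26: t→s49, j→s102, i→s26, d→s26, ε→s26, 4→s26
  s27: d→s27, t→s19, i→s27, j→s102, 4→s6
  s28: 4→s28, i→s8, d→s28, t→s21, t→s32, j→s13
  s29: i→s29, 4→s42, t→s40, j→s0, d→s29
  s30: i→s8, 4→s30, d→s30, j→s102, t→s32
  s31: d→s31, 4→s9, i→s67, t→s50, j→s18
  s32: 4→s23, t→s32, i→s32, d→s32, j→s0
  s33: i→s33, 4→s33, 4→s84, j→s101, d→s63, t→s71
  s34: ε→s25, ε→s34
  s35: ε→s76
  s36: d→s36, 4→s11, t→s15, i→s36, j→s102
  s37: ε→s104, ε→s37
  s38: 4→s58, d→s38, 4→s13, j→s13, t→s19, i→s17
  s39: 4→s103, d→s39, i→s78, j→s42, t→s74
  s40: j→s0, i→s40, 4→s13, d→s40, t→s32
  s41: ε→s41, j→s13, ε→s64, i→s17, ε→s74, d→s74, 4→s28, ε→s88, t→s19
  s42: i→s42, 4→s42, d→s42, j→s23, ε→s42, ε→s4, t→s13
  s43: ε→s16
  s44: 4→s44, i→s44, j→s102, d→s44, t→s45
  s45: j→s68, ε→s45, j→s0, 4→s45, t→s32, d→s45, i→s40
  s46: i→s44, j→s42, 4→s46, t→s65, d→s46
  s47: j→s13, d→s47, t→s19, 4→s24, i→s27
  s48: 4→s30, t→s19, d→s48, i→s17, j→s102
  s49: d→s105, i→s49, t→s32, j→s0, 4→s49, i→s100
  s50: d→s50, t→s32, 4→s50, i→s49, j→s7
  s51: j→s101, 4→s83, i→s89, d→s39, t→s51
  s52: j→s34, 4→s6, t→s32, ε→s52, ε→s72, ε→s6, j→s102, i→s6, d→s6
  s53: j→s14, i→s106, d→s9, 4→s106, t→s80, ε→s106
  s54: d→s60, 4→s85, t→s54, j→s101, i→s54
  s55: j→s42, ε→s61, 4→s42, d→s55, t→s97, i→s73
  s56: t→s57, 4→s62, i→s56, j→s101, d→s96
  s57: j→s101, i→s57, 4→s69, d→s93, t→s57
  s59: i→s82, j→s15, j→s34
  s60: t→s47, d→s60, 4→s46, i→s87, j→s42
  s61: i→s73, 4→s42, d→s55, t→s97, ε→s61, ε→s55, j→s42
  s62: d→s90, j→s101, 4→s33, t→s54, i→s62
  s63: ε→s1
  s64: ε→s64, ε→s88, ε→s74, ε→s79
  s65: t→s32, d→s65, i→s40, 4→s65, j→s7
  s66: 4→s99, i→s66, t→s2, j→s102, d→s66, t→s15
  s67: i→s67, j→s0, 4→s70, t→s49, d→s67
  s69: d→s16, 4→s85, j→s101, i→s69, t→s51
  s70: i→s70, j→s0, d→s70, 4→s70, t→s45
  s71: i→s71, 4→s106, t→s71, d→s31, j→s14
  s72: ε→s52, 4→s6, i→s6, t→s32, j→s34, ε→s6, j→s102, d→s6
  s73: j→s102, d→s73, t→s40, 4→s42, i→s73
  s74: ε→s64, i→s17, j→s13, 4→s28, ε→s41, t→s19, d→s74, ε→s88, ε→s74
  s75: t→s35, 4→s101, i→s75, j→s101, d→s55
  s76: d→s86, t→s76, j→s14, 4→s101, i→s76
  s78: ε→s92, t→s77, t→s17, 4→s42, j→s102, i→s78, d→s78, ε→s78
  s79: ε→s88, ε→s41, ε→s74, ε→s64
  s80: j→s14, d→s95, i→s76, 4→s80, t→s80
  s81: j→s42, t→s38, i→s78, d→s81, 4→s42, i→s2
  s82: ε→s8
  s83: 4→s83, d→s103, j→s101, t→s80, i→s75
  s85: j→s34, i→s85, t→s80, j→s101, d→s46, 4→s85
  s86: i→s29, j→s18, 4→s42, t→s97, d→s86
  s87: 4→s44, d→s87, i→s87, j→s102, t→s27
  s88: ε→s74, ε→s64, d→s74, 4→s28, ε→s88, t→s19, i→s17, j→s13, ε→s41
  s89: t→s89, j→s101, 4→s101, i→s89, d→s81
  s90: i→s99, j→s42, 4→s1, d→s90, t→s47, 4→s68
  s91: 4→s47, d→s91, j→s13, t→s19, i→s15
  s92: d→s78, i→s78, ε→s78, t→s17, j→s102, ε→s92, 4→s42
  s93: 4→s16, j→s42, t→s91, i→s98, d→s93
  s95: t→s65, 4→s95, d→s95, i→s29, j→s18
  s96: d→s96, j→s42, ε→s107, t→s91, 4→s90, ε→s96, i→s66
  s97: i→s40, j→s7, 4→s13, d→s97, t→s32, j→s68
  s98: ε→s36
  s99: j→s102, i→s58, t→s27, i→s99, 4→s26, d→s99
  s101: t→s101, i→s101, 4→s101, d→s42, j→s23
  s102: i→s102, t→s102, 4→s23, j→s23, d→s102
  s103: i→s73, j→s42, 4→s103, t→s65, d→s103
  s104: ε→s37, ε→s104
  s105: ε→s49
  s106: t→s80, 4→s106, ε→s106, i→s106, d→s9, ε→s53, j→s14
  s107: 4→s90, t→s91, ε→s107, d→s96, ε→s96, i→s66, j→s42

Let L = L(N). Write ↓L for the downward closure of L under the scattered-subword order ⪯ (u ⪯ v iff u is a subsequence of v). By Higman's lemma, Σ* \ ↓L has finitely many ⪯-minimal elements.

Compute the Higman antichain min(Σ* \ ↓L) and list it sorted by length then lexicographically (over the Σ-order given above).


|Q|=108, |F|=80, |δ|=501 (65 ε).
min D↑ (72 st, q0=0, F={11}): 0:4→1,d→2,j→3,t→4,i→0 1:4→5,d→6,j→3,t→7,i→1 2:4→6,d→2,j→8,t→9,i→10 3:4→3,d→8,j→11,t→3,i→3 4:4→12,d→13,j→3,t→4,i→4 5:4→5,d→14,j→3,t→15,i→5 6:4→14,d→6,j→8,t→16,i→17 7:4→18,d→19,j→3,t→7,i→7 8:4→8,d→8,j→11,t→20,i→8 9:4→16,d→9,j→20,t→21,i→22 10:4→17,d→10,j→23,t→22,i→10 11:4→11,d→11,j→11,t→11,i→11 12:4→18,d→24,j→3,t→25,i→12 13:4→24,d→13,j→8,t→9,i→26 14:4→14,d→14,j→8,t→27,i→28 15:4→29,d→30,j→31,t→15,i→15 16:4→32,d→16,j→20,t→21,i→33 17:4→28,d→17,j→23,t→33,i→17 18:4→18,d→34,j→3,t→35,i→18 19:4→34,d→19,j→8,t→16,i→36 20:4→20,d→20,j→11,t→23,i→20 21:4→11,d→21,j→23,t→21,i→21 22:4→33,d→22,j→23,t→21,i→22 23:4→11,d→23,j→11,t→23,i→23 24:4→34,d→24,j→8,t→37,i→38 25:4→39,d→40,j→3,t→25,i→41 26:4→38,d→26,j→23,t→22,i→26 27:4→27,d→27,j→42,t→43,i→44 28:4→28,d→28,j→23,t→44,i→28 29:4→29,d→45,j→31,t→35,i→29 30:4→45,d→30,j→46,t→27,i→47 31:4→31,d→46,j→11,t→31,i→11 32:4→32,d→32,j→20,t→43,i→48 33:4→48,d→33,j→23,t→21,i→33 34:4→34,d→34,j→8,t→49,i→50 35:4→35,d→51,j→31,t→35,i→52 36:4→50,d→36,j→23,t→33,i→36 37:4→53,d→37,j→20,t→21,i→54 38:4→50,d→38,j→23,t→55,i→38 39:4→39,d→56,j→3,t→35,i→57 40:4→56,d→40,j→8,t→37,i→58 41:4→3,d→59,j→3,t→41,i→41 42:4→42,d→42,j→11,t→60,i→11 43:4→11,d→43,j→60,t→43,i→43 44:4→44,d→44,j→60,t→43,i→44 45:4→45,d→45,j→46,t→49,i→61 46:4→46,d→46,j→11,t→42,i→11 47:4→61,d→47,j→60,t→44,i→47 48:4→48,d→48,j→23,t→43,i→48 49:4→49,d→49,j→42,t→43,i→62 50:4→50,d→50,j→23,t→63,i→50 51:4→51,d→51,j→46,t→49,i→64 52:4→3,d→65,j→31,t→52,i→52 53:4→53,d→53,j→20,t→43,i→66 54:4→20,d→54,j→23,t→21,i→54 55:4→67,d→55,j→23,t→21,i→54 56:4→56,d→56,j→8,t→49,i→68 57:4→3,d→69,j→3,t→52,i→57 58:4→8,d→58,j→23,t→54,i→58 59:4→8,d→59,j→8,t→70,i→58 60:4→11,d→60,j→11,t→60,i→11 61:4→61,d→61,j→60,t→63,i→61 62:4→20,d→62,j→60,t→43,i→62 63:4→63,d→63,j→60,t→43,i→62 64:4→8,d→64,j→60,t→62,i→64 65:4→8,d→65,j→46,t→71,i→64 66:4→20,d→66,j→23,t→43,i→66 67:4→67,d→67,j→23,t→43,i→66 68:4→8,d→68,j→23,t→62,i→68 69:4→8,d→69,j→8,t→71,i→68 70:4→20,d→70,j→20,t→21,i→54 71:4→20,d→71,j→42,t→43,i→62.
'jj': run [98, 14, 1] end={s23} — reject; 2/2 del acc.
'dtt4': N↓-sim [98, 78, 42, 6, 1] end={s23} rej; 4/4 del acc.
'dij4': run [98, 78, 43, 6, 1] end={s23} rej; 4/4 del acc.
'44tji': N↓-sim [98, 88, 59, 34, 7, 1] end={s23} — reject; 5/5 del acc.
't4ti4j': run [98, 86, 74, 51, 34, 12, 1] end={s23} rej; 6/6 del acc.
5 obstructions.

min(Σ*\↓L) = [jj, dtt4, dij4, 44tji, t4ti4j].
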